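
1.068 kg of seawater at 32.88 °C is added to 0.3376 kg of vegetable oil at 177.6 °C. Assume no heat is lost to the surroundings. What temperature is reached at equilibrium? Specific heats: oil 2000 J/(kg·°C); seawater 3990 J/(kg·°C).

T_f ≈ 52.7 °C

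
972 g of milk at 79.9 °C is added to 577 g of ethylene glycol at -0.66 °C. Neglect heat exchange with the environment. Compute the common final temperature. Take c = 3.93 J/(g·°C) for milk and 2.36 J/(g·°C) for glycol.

T_f ≈ 58.7 °C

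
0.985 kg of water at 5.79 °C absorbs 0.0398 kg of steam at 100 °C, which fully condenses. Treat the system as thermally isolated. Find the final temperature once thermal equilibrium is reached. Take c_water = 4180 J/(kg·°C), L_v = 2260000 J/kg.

T_f ≈ 30.4 °C

Let T be the final temperature. ΣQ_i = 0:
steam→water at 100 °C releases m L_v = 0.0398·2260000 = 89948
  condensate cools 100→T: 0.0398·4180·(T − 100) = 166.36(T − 100)
  original water: 4117.3(T − 5.79)
4283.7 T = 89948 + 16636 + 23839 = 130424
T ≈ 30.45 °C (< 100 °C, so full condensation is consistent).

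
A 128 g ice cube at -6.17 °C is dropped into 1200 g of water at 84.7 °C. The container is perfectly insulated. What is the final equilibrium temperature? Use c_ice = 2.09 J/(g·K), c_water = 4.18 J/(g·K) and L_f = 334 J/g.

Sum of m c ΔT and latent-heat terms is zero:
warm ice to 0 °C: 128×2.09×(0 − (-6.17)) = 1650.6
  fusion: m_ice L_f = 128×334 = 42752
  meltwater 0→T: 128×4.18×T = 535.04 T
  water cools: 1200×4.18×(T − 84.7) = 5016(T − 84.7)
5551 T = 424855 − 44403 = 380453
T ≈ 68.54 °C. Since T > 0 °C, the all-ice-melts assumption holds.

T_f ≈ 68.5 °C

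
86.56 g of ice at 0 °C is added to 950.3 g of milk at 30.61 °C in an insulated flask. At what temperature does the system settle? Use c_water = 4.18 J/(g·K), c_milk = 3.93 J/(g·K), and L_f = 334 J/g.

Energy balance with sensible and latent terms:
melt ice: 86.56·334 = 28911; warm the meltwater: 361.82 T; milk: 3734.7(T − 30.61)
4096.5 T = 114319 − 28911 = 85407
T ≈ 20.85 °C (positive, so assuming full melt was valid).

T_f ≈ 20.8 °C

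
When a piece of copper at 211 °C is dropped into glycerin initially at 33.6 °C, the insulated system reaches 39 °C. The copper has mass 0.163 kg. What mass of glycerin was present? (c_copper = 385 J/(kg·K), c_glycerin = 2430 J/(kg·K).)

m ≈ 0.823 kg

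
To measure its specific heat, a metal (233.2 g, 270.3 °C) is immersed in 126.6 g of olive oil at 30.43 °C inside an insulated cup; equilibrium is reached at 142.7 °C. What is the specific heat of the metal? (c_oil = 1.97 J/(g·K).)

m_s c (T_s − T_f) = m_oil c_oil (T_f − T_0):
233.2×c×(270.3 − 142.7) = 126.6×1.97×(142.7 − 30.43)
29756 c = 28000  ⇒  c ≈ 0.941 J/(g·K)

c ≈ 0.941 J/(g·K)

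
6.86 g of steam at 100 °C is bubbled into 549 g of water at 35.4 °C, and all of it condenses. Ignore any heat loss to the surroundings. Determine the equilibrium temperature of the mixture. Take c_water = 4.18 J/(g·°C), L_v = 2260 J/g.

T_f ≈ 42.9 °C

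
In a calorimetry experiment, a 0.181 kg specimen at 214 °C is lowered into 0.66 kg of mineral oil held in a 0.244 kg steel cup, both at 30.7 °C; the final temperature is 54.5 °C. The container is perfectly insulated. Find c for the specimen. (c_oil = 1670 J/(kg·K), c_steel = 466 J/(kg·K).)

c ≈ 1000 J/(kg·K)

Taking heat into each body as positive, Σ m c ΔT = 0:
0.181·c·(54.5 − 214) + 0.66·1670·(54.5 − 30.7) + 0.244·466·(54.5 − 30.7) = 0
-28.87 c = -28939
c = -28939/-28.87 ≈ 1002 J/(kg·K)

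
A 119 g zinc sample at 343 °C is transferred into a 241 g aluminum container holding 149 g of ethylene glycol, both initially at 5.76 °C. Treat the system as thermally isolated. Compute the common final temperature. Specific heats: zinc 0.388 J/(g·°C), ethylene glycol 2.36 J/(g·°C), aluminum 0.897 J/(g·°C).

T_f ≈ 31.1 °C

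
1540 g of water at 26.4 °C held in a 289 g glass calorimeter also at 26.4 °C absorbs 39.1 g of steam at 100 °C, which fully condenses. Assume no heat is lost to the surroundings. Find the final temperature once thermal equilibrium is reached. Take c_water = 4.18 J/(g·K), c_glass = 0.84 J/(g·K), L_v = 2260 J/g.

T_f ≈ 41.1 °C

Conservation of energy gives ΣQ = 0:
condense steam: −39.1·2260 = −88366
  condensate cools 100→T: 39.1·4.18·(T − 100) = 163.44(T − 100)
  original water: 6437.2(T − 26.4)
  glass cup: 289·0.84·(T − 26.4) = 242.76(T − 26.4)
6843.4 T = 88366 + 16344 + 176351 = 281061
T ≈ 41.07 °C — below 100 °C, confirming all the steam condensed.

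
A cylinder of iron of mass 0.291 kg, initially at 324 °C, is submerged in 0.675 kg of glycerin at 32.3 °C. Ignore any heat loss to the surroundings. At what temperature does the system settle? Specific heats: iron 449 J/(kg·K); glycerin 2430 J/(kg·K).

T_f ≈ 53.8 °C

Setting the total heat transfer to zero:
0.291×449×(T − 324) + 0.675×2430×(T − 32.3) = 0
130.66(T − 324) + 1640.2(T − 32.3) = 0
1770.9 T = 95314
T = 95314 / 1770.9 = 53.8 °C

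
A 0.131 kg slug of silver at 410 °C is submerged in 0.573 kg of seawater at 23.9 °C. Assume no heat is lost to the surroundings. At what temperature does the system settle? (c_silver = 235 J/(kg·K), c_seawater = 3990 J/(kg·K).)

T_f ≈ 29.0 °C

Taking heat into each body as positive, Σ m c ΔT = 0:
0.131·235·(T − 410) + 0.573·3990·(T − 23.9) = 0
30.79(T − 410) + 2286.3(T − 23.9) = 0
2317.1 T = 67264
T = 67264 / 2317.1 = 29 °C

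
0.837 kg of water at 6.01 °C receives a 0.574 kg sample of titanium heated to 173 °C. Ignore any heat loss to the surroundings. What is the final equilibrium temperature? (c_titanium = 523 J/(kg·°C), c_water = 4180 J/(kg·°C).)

Let T be the final temperature. ΣQ_i = 0:
0.574·523·(T − 173) + 0.837·4180·(T − 6.01) = 0
300.2(T − 173) + 3498.7(T − 6.01) = 0
(300.2 + 3498.7) T = 300.2·173 + 3498.7·6.01
T = 72962/3798.9 ≈ 19.21 °C

T_f ≈ 19.2 °C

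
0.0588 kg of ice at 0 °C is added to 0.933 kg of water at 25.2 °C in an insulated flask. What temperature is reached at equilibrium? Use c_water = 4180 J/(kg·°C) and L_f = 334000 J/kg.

T_f ≈ 19.0 °C

Energy conservation, ΣQ = 0:
fusion: m_ice L_f = 0.0588·334000 = 19639
  warm the meltwater: 245.78 T
  water: 3899.9(T − 25.2)
4145.7 T = 98278 − 19639 = 78639
T ≈ 18.97 °C — above 0 °C, consistent with complete melting.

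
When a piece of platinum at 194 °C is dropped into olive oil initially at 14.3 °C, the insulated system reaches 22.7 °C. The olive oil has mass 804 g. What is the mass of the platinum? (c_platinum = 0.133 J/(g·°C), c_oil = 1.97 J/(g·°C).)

m ≈ 584 g

Let T be the final temperature. ΣQ_i = 0:
m·0.133·(22.7 − 194) + 804·1.97·(22.7 − 14.3) = 0
-22.78 m = -13305
m = -13305/-22.78 ≈ 584 g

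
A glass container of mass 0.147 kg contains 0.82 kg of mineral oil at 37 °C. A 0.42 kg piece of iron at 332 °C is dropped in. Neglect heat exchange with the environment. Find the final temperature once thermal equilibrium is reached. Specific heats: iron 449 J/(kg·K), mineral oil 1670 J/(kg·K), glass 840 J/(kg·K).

T_f ≈ 70.1 °C

With ΣQ=0 the equilibrium temperature is the m·c-weighted mean:
T_f = (188.58×332 + 1369.4×37 + 123.48×37) / (188.58 + 1369.4 + 123.48)
    = 117845 / 1681.5 ≈ 70.08 °C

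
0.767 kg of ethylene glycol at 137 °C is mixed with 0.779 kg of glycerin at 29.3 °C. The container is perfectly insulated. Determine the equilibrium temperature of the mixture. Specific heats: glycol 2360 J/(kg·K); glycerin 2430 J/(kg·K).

T_f ≈ 81.9 °C

Heat lost by the glycol equals heat gained by the glycerin:
0.767*2360*(137 − T) = 0.779*2430*(T − 29.3)
1810.1(137 − T) = 1893(T − 29.3)
3703.1 T = 303450  ⇒  T ≈ 81.95 °C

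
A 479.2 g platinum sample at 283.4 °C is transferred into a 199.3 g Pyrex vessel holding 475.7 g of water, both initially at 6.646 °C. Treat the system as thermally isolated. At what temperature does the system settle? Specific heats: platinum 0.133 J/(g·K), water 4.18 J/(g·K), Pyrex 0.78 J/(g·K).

Heat gained plus heat lost sum to zero:
479.2·0.133·(T − 283.4) + 475.7·4.18·(T − 6.646) + 199.3·0.78·(T − 6.646) = 0
63.73(T − 283.4) + 1988.4(T − 6.646) + 155.45(T − 6.646) = 0
(63.73 + 1988.4 + 155.45) T = 63.73·283.4 + 1988.4·6.646 + 155.45·6.646
T = 32310/2207.6 ≈ 14.64 °C

T_f ≈ 14.6 °C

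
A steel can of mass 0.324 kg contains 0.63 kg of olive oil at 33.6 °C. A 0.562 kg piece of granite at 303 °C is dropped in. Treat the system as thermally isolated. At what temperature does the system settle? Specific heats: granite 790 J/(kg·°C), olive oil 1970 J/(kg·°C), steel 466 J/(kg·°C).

Conservation of energy gives ΣQ = 0:
0.562*790*(T − 303) + 0.63*1970*(T − 33.6) + 0.324*466*(T − 33.6) = 0
443.98(T − 303) + 1241.1(T − 33.6) + 150.98(T − 33.6) = 0
1836.1 T = 181300
T = 181300/1836.1 ≈ 98.74 °C

T_f ≈ 98.7 °C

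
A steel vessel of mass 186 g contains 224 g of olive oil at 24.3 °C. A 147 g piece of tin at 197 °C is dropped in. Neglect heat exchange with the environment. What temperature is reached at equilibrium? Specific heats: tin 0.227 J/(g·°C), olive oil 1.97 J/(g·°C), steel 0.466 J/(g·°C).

Let T be the final temperature. ΣQ_i = 0:
147*0.227*(T − 197) + 224*1.97*(T − 24.3) + 186*0.466*(T − 24.3) = 0
33.37(T − 197) + 441.28(T − 24.3) + 86.68(T − 24.3) = 0
561.32 T = 19403
T ≈ 34.57 °C

T_f ≈ 34.6 °C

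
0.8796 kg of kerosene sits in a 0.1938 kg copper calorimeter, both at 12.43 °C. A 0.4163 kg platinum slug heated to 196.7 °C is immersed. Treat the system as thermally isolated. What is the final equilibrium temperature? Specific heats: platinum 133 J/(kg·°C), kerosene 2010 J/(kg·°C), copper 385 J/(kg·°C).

T_f ≈ 17.8 °C

T_f is the heat-capacity-weighted average of the initial temperatures:
T_f = (55.37*196.7 + 1768*12.43 + 74.61*12.43) / (55.37 + 1768 + 74.61)
    = 33794 / 1898 ≈ 17.81 °C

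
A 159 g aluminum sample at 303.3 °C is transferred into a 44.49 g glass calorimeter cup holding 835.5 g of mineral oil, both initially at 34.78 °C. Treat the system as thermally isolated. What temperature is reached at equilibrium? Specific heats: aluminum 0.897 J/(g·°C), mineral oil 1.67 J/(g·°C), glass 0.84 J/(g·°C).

T_f ≈ 59.1 °C

Setting the total heat transfer to zero:
159×0.897×(T − 303.3) + 835.5×1.67×(T − 34.78) + 44.49×0.84×(T − 34.78) = 0
1575.3 T = 93085
T = 93085 / 1575.3 = 59.1 °C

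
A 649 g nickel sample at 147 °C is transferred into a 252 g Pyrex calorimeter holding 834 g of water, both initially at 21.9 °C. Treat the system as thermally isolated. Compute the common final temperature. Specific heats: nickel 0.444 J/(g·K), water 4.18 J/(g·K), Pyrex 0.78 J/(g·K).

T_f ≈ 31.0 °C

Setting the total heat transfer to zero:
649·0.444·(T − 147) + 834·4.18·(T − 21.9) + 252·0.78·(T − 21.9) = 0
(288.16 + 3486.1 + 196.56) T = 288.16·147 + 3486.1·21.9 + 196.56·21.9
T = 123010/3970.8 ≈ 30.98 °C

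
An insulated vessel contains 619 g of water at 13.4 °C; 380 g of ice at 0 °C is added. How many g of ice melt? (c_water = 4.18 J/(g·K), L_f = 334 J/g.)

Heat available from the water dropping to 0 °C: 619×4.18×13.4 = 34671 J.
Fully melting the ice requires m_ice L_f = 380×334 = 126920 J.
That's not enough to melt it all — equilibrium is at 0 °C with ice remaining.
m_melt = 34671 / L_f = 103.8 g.

m_melted ≈ 104 g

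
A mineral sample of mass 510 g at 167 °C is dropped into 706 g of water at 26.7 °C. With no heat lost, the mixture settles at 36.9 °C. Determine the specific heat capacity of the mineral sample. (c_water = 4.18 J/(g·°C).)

c ≈ 0.454 J/(g·°C)

Conservation of energy gives ΣQ = 0:
510×c×(36.9 − 167) + 706×4.18×(36.9 − 26.7) = 0
-66351 c = -30101
c = -30101/-66351 ≈ 0.4537 J/(g·°C)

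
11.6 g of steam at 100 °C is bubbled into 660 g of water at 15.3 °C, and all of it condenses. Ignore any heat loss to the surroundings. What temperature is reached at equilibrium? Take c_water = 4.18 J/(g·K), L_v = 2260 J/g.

T_f ≈ 26.1 °C

Conservation of energy gives ΣQ = 0:
steam→water at 100 °C releases m L_v = 11.6·2260 = 26216; condensed water 100 °C→T: 48.49(T − 100); original water: 2758.8(T − 15.3)
2807.3 T = 26216 + 4848.8 + 42210 = 73274
T ≈ 26.10 °C (< 100 °C, so full condensation is consistent).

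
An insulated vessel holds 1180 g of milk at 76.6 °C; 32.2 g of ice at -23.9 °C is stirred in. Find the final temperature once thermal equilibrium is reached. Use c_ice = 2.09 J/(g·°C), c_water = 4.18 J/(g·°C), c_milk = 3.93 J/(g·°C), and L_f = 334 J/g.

T_f ≈ 71.8 °C

Energy conservation, ΣQ = 0:
warm ice to 0 °C: 32.2·2.09·(0 − (-23.9)) = 1608.4; latent heat to melt: 32.2·334 = 10755; warm the meltwater: 134.6 T; milk: 4637.4(T − 76.6)
4772 T = 355225 − 12363 = 342862
T ≈ 71.85 °C (positive, so assuming full melt was valid).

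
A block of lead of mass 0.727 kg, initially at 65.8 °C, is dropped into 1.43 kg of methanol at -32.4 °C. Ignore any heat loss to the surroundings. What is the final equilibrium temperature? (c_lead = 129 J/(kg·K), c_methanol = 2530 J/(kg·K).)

T_f ≈ -29.9 °C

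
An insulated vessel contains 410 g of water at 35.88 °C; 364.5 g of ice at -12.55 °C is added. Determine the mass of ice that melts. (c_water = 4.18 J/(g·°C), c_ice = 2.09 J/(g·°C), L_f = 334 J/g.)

m_melted ≈ 155 g

Heat available from the water dropping to 0 °C: 410·4.18·35.88 = 61491 J.
Warming the ice to 0 °C takes 364.5·2.09·12.55 = 9560.7 J, leaving 51930 J for melting.
Fully melting the ice requires m_ice L_f = 364.5·334 = 121743 J.
51930 J < 121743 J, so only part of the ice melts and the system sits at 0 °C.
m_melted·334 = 51930  ⇒  m_melted ≈ 155.5 g.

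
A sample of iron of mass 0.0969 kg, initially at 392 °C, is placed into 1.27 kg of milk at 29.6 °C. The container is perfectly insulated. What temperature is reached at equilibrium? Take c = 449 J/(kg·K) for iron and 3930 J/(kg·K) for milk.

T_f ≈ 32.7 °C

Heat gained plus heat lost sum to zero:
0.0969×449×(T − 392) + 1.27×3930×(T − 29.6) = 0
5034.6 T = 164792
T ≈ 32.73 °C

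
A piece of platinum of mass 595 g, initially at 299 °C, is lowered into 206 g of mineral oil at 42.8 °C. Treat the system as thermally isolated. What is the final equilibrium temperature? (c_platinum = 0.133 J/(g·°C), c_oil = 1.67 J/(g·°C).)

Set heat shed by the hot body equal to heat absorbed by the cold body:
595·0.133·(299 − T) = 206·1.67·(T − 42.8)
79.14(299 − T) = 344.02(T − 42.8)
423.15 T = 38385  ⇒  T ≈ 90.71 °C

T_f ≈ 90.7 °C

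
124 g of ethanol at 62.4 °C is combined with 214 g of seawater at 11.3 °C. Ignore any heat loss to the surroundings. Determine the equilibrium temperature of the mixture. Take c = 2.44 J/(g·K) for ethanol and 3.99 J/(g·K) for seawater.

Heat lost by the ethanol equals heat gained by the seawater:
124*2.44*(62.4 − T) = 214*3.99*(T − 11.3)
302.56(62.4 − T) = 853.86(T − 11.3)
1156.4 T = 28528  ⇒  T ≈ 24.67 °C

T_f ≈ 24.7 °C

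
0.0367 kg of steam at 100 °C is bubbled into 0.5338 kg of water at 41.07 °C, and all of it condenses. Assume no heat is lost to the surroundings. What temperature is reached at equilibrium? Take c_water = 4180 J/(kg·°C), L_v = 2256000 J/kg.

T_f ≈ 79.6 °C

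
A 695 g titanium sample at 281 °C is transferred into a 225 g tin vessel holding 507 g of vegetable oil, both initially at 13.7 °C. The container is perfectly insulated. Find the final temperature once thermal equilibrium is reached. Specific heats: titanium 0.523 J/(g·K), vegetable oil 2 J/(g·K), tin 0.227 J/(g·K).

T_f ≈ 81.7 °C

Net heat exchanged in the isolated system is zero:
695·0.523·(T − 281) + 507·2·(T − 13.7) + 225·0.227·(T − 13.7) = 0
(363.49 + 1014 + 51.08) T = 363.49·281 + 1014·13.7 + 51.08·13.7
T = 116731/1428.6 ≈ 81.71 °C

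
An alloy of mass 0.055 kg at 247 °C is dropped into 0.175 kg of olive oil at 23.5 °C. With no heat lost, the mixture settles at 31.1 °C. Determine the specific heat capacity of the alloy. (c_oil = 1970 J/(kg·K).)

Setting the total heat transfer to zero:
0.055×c×(31.1 − 247) + 0.175×1970×(31.1 − 23.5) = 0
-11.87 c = -2620.1
c = -2620.1/-11.87 ≈ 220.6 J/(kg·K)

c ≈ 221 J/(kg·K)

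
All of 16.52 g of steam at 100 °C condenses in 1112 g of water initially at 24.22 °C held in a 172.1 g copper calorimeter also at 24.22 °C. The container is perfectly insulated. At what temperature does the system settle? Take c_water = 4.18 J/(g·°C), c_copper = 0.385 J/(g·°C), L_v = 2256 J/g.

T_f ≈ 33.1 °C

Net heat exchanged in the isolated system is zero:
latent heat released on condensation: 16.52×2256 = 37269
  condensed water 100 °C→T: 69.05(T − 100)
  water warms: 1112×4.18×(T − 24.22) = 4648.2(T − 24.22)
  copper cup: 172.1×0.385×(T − 24.22) = 66.26(T − 24.22)
4783.5 T = 37269 + 6905.4 + 114183 = 158358
T ≈ 33.11 °C — below 100 °C, confirming all the steam condensed.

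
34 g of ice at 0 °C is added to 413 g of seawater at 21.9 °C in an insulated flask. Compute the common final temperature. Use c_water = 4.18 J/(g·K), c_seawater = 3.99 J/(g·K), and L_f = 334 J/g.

Taking heat into each body as positive, Σ m c ΔT = 0:
latent heat to melt: 34·334 = 11356; warm the meltwater: 142.12 T; seawater cools: 413·3.99·(T − 21.9) = 1647.9(T − 21.9)
1790 T = 36088 − 11356 = 24732
T ≈ 13.82 °C (positive, so assuming full melt was valid).

T_f ≈ 13.8 °C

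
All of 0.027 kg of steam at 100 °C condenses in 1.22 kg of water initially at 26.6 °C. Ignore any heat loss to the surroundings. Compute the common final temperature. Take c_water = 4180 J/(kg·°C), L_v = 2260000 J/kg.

T_f ≈ 39.9 °C

Energy balance with sensible and latent terms:
condense steam: −0.027×2260000 = −61020
  condensate cools 100→T: 0.027×4180×(T − 100) = 112.86(T − 100)
  water warms: 1.22×4180×(T − 26.6) = 5099.6(T − 26.6)
5212.5 T = 61020 + 11286 + 135649 = 207955
T ≈ 39.90 °C, under the boiling point, so the assumption holds.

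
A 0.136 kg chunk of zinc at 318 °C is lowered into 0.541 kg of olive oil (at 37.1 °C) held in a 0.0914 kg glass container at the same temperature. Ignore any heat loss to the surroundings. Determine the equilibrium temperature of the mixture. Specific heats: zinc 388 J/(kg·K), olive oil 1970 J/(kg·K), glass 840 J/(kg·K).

T_f ≈ 49.5 °C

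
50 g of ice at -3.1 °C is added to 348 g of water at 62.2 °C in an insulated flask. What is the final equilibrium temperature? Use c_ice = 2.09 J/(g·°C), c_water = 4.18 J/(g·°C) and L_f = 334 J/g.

T_f ≈ 44.2 °C

Net heat exchanged in the isolated system is zero:
ice -3.1→0 °C: 50×2.09×3.1 = 323.95
  melt ice: 50×334 = 16700
  meltwater 0→T: 50×4.18×T = 209 T
  water: 1454.6(T − 62.2)
1663.6 T = 90479 − 17024 = 73455
T ≈ 44.15 °C — above 0 °C, consistent with complete melting.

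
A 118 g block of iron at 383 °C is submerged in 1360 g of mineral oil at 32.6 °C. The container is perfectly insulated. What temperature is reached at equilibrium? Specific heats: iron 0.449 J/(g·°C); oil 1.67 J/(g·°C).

T_f ≈ 40.6 °C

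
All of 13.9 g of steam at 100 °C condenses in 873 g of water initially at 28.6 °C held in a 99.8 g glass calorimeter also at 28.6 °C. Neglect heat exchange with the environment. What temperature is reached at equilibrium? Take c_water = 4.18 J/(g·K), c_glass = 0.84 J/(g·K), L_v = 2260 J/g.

T_f ≈ 38.0 °C

Conservation of energy gives ΣQ = 0:
latent heat released on condensation: 13.9×2260 = 31414
  condensate cools 100→T: 13.9×4.18×(T − 100) = 58.1(T − 100)
  original water: 3649.1(T − 28.6)
  glass cup: 99.8×0.84×(T − 28.6) = 83.83(T − 28.6)
3791.1 T = 31414 + 5810.2 + 106763 = 143987
T ≈ 37.98 °C — below 100 °C, confirming all the steam condensed.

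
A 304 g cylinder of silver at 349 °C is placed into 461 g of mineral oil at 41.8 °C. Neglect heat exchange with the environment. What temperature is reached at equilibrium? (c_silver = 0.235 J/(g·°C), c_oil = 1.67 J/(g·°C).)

|Q_silver| = |Q_oil|:
304×0.235×(349 − T) = 461×1.67×(T − 41.8)
71.44(349 − T) = 769.87(T − 41.8)
841.31 T = 57113  ⇒  T ≈ 67.89 °C

T_f ≈ 67.9 °C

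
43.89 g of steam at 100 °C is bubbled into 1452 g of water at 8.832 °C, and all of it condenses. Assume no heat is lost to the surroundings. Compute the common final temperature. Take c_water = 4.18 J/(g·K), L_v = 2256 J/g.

T_f ≈ 27.3 °C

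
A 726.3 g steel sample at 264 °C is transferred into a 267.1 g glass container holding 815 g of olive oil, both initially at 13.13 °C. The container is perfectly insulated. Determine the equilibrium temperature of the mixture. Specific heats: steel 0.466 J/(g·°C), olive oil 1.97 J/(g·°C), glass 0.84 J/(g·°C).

T_f ≈ 52.3 °C

Let T be the final temperature. ΣQ_i = 0:
726.3×0.466×(T − 264) + 815×1.97×(T − 13.13) + 267.1×0.84×(T − 13.13) = 0
(338.46 + 1605.5 + 224.36) T = 338.46×264 + 1605.5×13.13 + 224.36×13.13
T = 113379 / 2168.4 = 52.3 °C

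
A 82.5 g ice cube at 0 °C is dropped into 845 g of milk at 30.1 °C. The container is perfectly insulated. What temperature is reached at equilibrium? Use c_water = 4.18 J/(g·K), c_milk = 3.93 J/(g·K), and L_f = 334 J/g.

T_f ≈ 19.8 °C

Conservation of energy gives ΣQ = 0:
latent heat to melt: 82.5×334 = 27555
  warm the meltwater: 344.85 T
  milk cools: 845×3.93×(T − 30.1) = 3320.8(T − 30.1)
3665.7 T = 99958 − 27555 = 72403
T ≈ 19.75 °C. Since T > 0 °C, the all-ice-melts assumption holds.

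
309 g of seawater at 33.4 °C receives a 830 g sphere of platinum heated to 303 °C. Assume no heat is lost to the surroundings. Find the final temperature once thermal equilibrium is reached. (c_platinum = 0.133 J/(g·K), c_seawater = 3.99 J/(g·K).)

T_f ≈ 55.6 °C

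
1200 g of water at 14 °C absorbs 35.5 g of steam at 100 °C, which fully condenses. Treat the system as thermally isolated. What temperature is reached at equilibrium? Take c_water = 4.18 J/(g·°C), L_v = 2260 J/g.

Energy conservation, ΣQ = 0:
latent heat released on condensation: 35.5·2260 = 80230
  condensed water 100 °C→T: 148.39(T − 100)
  original water: 5016(T − 14)
5164.4 T = 80230 + 14839 + 70224 = 165293
T ≈ 32.01 °C — below 100 °C, confirming all the steam condensed.

T_f ≈ 32.0 °C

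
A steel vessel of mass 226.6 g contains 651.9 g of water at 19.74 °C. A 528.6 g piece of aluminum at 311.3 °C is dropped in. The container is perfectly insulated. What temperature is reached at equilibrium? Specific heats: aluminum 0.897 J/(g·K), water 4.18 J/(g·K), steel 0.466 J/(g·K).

T_f ≈ 61.6 °C

Energy conservation, ΣQ = 0:
528.6×0.897×(T − 311.3) + 651.9×4.18×(T − 19.74) + 226.6×0.466×(T − 19.74) = 0
474.15(T − 311.3) + 2724.9(T − 19.74) + 105.6(T − 19.74) = 0
(474.15 + 2724.9 + 105.6) T = 474.15×311.3 + 2724.9×19.74 + 105.6×19.74
T = 203479/3304.7 ≈ 61.57 °C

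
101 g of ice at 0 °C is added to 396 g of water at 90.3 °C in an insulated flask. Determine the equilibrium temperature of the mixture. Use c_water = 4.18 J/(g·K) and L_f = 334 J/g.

Net heat exchanged in the isolated system is zero:
latent heat to melt: 101×334 = 33734; meltwater 0→T: 101×4.18×T = 422.18 T; water cools: 396×4.18×(T − 90.3) = 1655.3(T − 90.3)
2077.5 T = 149472 − 33734 = 115738
T ≈ 55.71 °C. Since T > 0 °C, the all-ice-melts assumption holds.

T_f ≈ 55.7 °C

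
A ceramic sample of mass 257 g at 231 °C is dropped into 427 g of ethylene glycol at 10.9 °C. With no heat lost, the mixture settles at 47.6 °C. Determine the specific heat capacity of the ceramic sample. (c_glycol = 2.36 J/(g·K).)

Let T be the final temperature. ΣQ_i = 0:
257×c×(47.6 − 231) + 427×2.36×(47.6 − 10.9) = 0
-47134 c = -36983
c = -36983/-47134 ≈ 0.7846 J/(g·K)

c ≈ 0.785 J/(g·K)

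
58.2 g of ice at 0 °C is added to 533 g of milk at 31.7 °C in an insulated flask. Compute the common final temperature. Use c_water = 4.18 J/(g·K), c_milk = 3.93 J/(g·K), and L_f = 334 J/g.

Conservation of energy gives ΣQ = 0:
fusion: m_ice L_f = 58.2×334 = 19439
  meltwater 0→T: 58.2×4.18×T = 243.28 T
  milk: 2094.7(T − 31.7)
2338 T = 66402 − 19439 = 46963
T ≈ 20.09 °C (positive, so assuming full melt was valid).

T_f ≈ 20.1 °C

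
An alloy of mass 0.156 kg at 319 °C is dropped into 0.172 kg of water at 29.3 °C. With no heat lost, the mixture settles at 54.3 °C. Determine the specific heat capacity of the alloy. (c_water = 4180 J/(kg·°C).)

c ≈ 435 J/(kg·°C)

Heat lost by the alloy = heat gained by the water:
0.156×c×(319 − 54.3) = 0.172×4180×(54.3 − 29.3)
41.29 c = 17974  ⇒  c ≈ 435.3 J/(kg·°C)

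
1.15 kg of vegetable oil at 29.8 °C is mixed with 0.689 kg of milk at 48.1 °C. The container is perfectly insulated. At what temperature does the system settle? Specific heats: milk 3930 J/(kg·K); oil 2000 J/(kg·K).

T_f ≈ 39.7 °C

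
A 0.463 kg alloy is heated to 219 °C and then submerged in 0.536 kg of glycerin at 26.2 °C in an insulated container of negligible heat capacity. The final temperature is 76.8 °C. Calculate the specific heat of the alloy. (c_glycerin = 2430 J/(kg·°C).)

c ≈ 1000 J/(kg·°C)

Conservation of energy gives ΣQ = 0:
0.463×c×(76.8 − 219) + 0.536×2430×(76.8 − 26.2) = 0
-65.84 c = -65905
c = -65905/-65.84 ≈ 1001 J/(kg·°C)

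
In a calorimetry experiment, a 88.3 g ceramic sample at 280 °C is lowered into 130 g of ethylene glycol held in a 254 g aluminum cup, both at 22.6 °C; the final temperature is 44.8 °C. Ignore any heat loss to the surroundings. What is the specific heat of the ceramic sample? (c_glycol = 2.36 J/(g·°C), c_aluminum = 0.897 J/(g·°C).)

c ≈ 0.571 J/(g·°C)

Let T be the final temperature. ΣQ_i = 0:
88.3×c×(44.8 − 280) + 130×2.36×(44.8 − 22.6) + 254×0.897×(44.8 − 22.6) = 0
-20768 c = -11869
c = -11869/-20768 ≈ 0.5715 J/(g·°C)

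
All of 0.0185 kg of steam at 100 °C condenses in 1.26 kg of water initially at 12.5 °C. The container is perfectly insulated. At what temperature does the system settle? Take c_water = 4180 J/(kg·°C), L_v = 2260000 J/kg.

T_f ≈ 21.6 °C

Let T be the final temperature. ΣQ_i = 0:
condense steam: −0.0185×2260000 = −41810; condensate cools 100→T: 0.0185×4180×(T − 100) = 77.33(T − 100); original water: 5266.8(T − 12.5)
5344.1 T = 41810 + 7733 + 65835 = 115378
T ≈ 21.59 °C (< 100 °C, so full condensation is consistent).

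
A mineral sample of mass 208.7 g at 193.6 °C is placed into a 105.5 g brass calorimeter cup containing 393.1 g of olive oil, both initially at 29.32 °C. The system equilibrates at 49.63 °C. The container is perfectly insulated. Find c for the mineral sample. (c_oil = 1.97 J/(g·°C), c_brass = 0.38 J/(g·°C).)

c ≈ 0.551 J/(g·°C)

Heat gained plus heat lost sum to zero:
208.7×c×(49.63 − 193.6) + 393.1×1.97×(49.63 − 29.32) + 105.5×0.38×(49.63 − 29.32) = 0
-30047 c = -16542
c = -16542/-30047 ≈ 0.5506 J/(g·°C)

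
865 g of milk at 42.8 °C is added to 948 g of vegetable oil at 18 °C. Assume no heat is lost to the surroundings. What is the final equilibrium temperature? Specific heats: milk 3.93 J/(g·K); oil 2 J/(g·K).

T_f ≈ 33.9 °C

Heat lost by the milk equals heat gained by the oil:
865·3.93·(42.8 − T) = 948·2·(T − 18)
3399.5(42.8 − T) = 1896(T − 18)
5295.5 T = 179624  ⇒  T ≈ 33.92 °C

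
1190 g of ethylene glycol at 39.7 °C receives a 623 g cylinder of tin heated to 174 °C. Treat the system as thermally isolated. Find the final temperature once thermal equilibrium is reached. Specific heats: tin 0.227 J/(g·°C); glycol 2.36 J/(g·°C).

T_f ≈ 46.1 °C

Conservation of energy gives ΣQ = 0:
623·0.227·(T − 174) + 1190·2.36·(T − 39.7) = 0
141.42(T − 174) + 2808.4(T − 39.7) = 0
2949.8 T = 136101
T = 136101/2949.8 ≈ 46.14 °C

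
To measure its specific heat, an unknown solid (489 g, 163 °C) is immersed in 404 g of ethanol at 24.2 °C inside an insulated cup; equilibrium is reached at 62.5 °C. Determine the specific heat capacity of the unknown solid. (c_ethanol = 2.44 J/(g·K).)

c ≈ 0.768 J/(g·K)

Energy conservation, ΣQ = 0:
489·c·(62.5 − 163) + 404·2.44·(62.5 − 24.2) = 0
-49144 c = -37755
c = -37755/-49144 ≈ 0.7682 J/(g·K)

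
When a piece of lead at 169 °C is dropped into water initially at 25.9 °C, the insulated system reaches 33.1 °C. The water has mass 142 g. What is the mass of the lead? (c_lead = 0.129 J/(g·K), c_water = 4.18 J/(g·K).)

Net heat exchanged in the isolated system is zero:
m×0.129×(33.1 − 169) + 142×4.18×(33.1 − 25.9) = 0
-17.53 m = -4273.6
m = -4273.6/-17.53 ≈ 243.8 g

m ≈ 244 g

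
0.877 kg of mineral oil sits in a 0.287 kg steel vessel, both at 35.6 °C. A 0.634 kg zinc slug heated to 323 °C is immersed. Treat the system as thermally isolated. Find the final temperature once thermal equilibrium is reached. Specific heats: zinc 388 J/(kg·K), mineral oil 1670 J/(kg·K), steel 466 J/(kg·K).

Heat gained plus heat lost sum to zero:
0.634×388×(T − 323) + 0.877×1670×(T − 35.6) + 0.287×466×(T − 35.6) = 0
1844.3 T = 136356
T = 136356/1844.3 ≈ 73.93 °C

T_f ≈ 73.9 °C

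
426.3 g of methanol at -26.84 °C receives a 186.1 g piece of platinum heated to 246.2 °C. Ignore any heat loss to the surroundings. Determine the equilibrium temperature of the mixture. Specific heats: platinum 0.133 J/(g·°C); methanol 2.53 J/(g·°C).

Let T be the final temperature. ΣQ_i = 0:
186.1*0.133*(T − 246.2) + 426.3*2.53*(T − (-26.84)) = 0
24.75(T − 246.2) + 1078.5(T − (-26.84)) = 0
(24.75 + 1078.5) T = 24.75*246.2 + 1078.5*(-26.84)
T ≈ -20.71 °C

T_f ≈ -20.7 °C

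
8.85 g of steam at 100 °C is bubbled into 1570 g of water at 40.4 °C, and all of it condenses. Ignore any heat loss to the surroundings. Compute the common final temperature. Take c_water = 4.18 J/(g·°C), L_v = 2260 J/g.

T_f ≈ 43.8 °C

Let T be the final temperature. ΣQ_i = 0:
latent heat released on condensation: 8.85·2260 = 20001
  condensed water 100 °C→T: 36.99(T − 100)
  original water: 6562.6(T − 40.4)
6599.6 T = 20001 + 3699.3 + 265129 = 288829
T ≈ 43.76 °C, under the boiling point, so the assumption holds.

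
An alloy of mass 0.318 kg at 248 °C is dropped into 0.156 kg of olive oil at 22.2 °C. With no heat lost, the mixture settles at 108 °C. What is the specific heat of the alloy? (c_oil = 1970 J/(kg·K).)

c ≈ 592 J/(kg·K)

Energy conservation, ΣQ = 0:
0.318×c×(108 − 248) + 0.156×1970×(108 − 22.2) = 0
-44.52 c = -26368
c = -26368/-44.52 ≈ 592.3 J/(kg·K)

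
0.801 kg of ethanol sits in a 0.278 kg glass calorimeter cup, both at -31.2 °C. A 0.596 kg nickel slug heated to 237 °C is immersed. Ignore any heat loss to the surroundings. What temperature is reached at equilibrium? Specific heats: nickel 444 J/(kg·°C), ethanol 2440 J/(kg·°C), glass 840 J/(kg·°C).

T_f ≈ -2.3 °C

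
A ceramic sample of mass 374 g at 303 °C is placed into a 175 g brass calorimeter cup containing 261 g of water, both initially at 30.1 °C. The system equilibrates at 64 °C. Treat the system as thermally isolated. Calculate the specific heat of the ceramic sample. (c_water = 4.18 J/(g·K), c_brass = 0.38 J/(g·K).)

Taking heat into each body as positive, Σ m c ΔT = 0:
374·c·(64 − 303) + 261·4.18·(64 − 30.1) + 175·0.38·(64 − 30.1) = 0
-89386 c = -39239
c = -39239/-89386 ≈ 0.439 J/(g·K)

c ≈ 0.439 J/(g·K)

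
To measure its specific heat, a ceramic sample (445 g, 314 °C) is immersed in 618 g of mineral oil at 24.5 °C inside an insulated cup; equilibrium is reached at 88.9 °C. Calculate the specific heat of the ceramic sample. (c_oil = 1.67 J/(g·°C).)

m_s c (T_s − T_f) = m_oil c_oil (T_f − T_0):
445×c×(314 − 88.9) = 618×1.67×(88.9 − 24.5)
100170 c = 66465  ⇒  c ≈ 0.6635 J/(g·°C)

c ≈ 0.664 J/(g·°C)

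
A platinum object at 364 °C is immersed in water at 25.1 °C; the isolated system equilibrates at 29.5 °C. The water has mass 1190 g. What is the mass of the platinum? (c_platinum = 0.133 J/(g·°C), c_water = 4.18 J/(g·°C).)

m ≈ 492 g

Heat gained plus heat lost sum to zero:
m·0.133·(29.5 − 364) + 1190·4.18·(29.5 − 25.1) = 0
-44.49 m = -21886
m = -21886/-44.49 ≈ 492 g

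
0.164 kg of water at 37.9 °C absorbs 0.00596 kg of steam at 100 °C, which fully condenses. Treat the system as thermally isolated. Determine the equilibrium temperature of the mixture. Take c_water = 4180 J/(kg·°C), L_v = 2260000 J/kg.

Energy balance with sensible and latent terms:
steam→water at 100 °C releases m L_v = 0.00596×2260000 = 13470; condensed water 100 °C→T: 24.91(T − 100); water warms: 0.164×4180×(T − 37.9) = 685.52(T − 37.9)
710.43 T = 13470 + 2491.3 + 25981 = 41942
T ≈ 59.04 °C (< 100 °C, so full condensation is consistent).

T_f ≈ 59.0 °C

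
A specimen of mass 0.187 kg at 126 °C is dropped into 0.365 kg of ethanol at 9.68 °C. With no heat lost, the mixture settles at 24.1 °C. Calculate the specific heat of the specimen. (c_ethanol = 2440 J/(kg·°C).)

Heat lost by the specimen = heat gained by the ethanol:
0.187×c×(126 − 24.1) = 0.365×2440×(24.1 − 9.68)
19.06 c = 12842  ⇒  c ≈ 674 J/(kg·°C)

c ≈ 674 J/(kg·°C)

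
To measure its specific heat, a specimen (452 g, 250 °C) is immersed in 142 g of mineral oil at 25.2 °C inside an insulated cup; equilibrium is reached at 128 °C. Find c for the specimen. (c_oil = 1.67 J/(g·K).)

c ≈ 0.442 J/(g·K)

m_s c (T_s − T_f) = m_oil c_oil (T_f − T_0):
452·c·(250 − 128) = 142·1.67·(128 − 25.2)
55144 c = 24378  ⇒  c ≈ 0.4421 J/(g·K)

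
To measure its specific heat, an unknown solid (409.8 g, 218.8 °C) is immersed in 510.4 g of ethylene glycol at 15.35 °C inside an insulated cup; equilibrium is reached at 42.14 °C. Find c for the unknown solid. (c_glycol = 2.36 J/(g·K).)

Heat lost by the unknown solid = heat gained by the glycol:
409.8×c×(218.8 − 42.14) = 510.4×2.36×(42.14 − 15.35)
72395 c = 32270  ⇒  c ≈ 0.4457 J/(g·K)

c ≈ 0.446 J/(g·K)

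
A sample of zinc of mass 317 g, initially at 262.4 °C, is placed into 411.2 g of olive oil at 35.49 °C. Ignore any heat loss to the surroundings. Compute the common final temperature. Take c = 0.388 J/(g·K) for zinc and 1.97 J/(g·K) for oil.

T_f = Σ m_i c_i T_i / Σ m_i c_i:
T_f = (123·262.4 + 810.06·35.49) / (123 + 810.06)
    = 61023 / 933.06 ≈ 65.40 °C

T_f ≈ 65.4 °C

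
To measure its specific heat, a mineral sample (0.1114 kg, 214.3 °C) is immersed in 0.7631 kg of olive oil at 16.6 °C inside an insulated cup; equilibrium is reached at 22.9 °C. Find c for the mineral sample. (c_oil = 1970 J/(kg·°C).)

m_s c (T_s − T_f) = m_oil c_oil (T_f − T_0):
0.1114×c×(214.3 − 22.9) = 0.7631×1970×(22.9 − 16.6)
21.32 c = 9470.8  ⇒  c ≈ 444.2 J/(kg·°C)

c ≈ 444 J/(kg·°C)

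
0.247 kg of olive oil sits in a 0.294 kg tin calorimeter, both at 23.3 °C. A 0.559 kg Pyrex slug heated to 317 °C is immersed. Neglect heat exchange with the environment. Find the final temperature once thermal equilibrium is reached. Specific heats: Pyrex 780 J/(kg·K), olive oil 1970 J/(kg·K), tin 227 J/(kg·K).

Net heat exchanged in the isolated system is zero:
0.559*780*(T − 317) + 0.247*1970*(T − 23.3) + 0.294*227*(T − 23.3) = 0
436.02(T − 317) + 486.59(T − 23.3) + 66.74(T − 23.3) = 0
989.35 T = 151111
T = 151111 / 989.35 = 153 °C

T_f ≈ 152.7 °C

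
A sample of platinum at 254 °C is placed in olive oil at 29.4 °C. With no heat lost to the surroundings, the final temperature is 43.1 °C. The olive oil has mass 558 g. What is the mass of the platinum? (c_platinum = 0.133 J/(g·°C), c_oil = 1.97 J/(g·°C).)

Net heat exchanged in the isolated system is zero:
m×0.133×(43.1 − 254) + 558×1.97×(43.1 − 29.4) = 0
-28.05 m = -15060
m = -15060/-28.05 ≈ 536.9 g

m ≈ 537 g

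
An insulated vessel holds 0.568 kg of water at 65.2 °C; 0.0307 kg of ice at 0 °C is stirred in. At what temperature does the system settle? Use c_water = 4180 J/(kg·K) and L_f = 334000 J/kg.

T_f ≈ 57.8 °C

Sum of m c ΔT and latent-heat terms is zero:
latent heat to melt: 0.0307×334000 = 10254; warm the meltwater: 128.33 T; water: 2374.2(T − 65.2)
2502.6 T = 154800 − 10254 = 144547
T ≈ 57.76 °C (positive, so assuming full melt was valid).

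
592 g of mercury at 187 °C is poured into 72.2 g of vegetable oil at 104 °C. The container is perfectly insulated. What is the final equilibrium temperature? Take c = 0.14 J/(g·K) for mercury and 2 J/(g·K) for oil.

Let T be the final temperature. ΣQ_i = 0:
592·0.14·(T − 187) + 72.2·2·(T − 104) = 0
227.28 T = 30516
T = 30516/227.28 ≈ 134.27 °C

T_f ≈ 134.3 °C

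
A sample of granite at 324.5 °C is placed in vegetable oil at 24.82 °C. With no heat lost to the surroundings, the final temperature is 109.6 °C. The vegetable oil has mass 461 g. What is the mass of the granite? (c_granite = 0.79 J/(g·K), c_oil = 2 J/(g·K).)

m ≈ 460 g

Setting the total heat transfer to zero:
m×0.79×(109.6 − 324.5) + 461×2×(109.6 − 24.82) = 0
-169.77 m = -78167
m = -78167/-169.77 ≈ 460.4 g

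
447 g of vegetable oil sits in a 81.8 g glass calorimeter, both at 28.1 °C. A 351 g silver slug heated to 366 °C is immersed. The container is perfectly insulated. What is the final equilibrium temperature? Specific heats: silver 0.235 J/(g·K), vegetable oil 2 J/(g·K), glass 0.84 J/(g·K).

T_f ≈ 54.8 °C

Taking heat into each body as positive, Σ m c ΔT = 0:
351·0.235·(T − 366) + 447·2·(T − 28.1) + 81.8·0.84·(T − 28.1) = 0
82.48(T − 366) + 894(T − 28.1) + 68.71(T − 28.1) = 0
1045.2 T = 57242
T = 57242/1045.2 ≈ 54.77 °C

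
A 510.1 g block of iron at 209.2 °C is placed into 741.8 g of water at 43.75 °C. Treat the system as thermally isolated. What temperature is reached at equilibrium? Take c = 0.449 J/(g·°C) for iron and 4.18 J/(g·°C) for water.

T_f ≈ 55.1 °C

Taking heat into each body as positive, Σ m c ΔT = 0:
510.1×0.449×(T − 209.2) + 741.8×4.18×(T − 43.75) = 0
229.03(T − 209.2) + 3100.7(T − 43.75) = 0
(229.03 + 3100.7) T = 229.03×209.2 + 3100.7×43.75
T ≈ 55.13 °C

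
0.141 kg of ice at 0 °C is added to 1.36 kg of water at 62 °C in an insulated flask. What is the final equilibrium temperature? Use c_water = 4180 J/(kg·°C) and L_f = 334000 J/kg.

T_f ≈ 48.7 °C

Energy balance with sensible and latent terms:
latent heat to melt: 0.141×334000 = 47094; meltwater 0→T: 0.141×4180×T = 589.38 T; water: 5684.8(T − 62)
6274.2 T = 352458 − 47094 = 305364
T ≈ 48.67 °C. Since T > 0 °C, the all-ice-melts assumption holds.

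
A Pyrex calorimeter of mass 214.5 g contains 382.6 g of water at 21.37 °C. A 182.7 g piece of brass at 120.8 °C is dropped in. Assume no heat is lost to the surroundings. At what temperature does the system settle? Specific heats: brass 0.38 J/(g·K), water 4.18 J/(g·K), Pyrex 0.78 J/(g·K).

T_f ≈ 25.1 °C

Energy conservation, ΣQ = 0:
182.7·0.38·(T − 120.8) + 382.6·4.18·(T − 21.37) + 214.5·0.78·(T − 21.37) = 0
(69.43 + 1599.3 + 167.31) T = 69.43·120.8 + 1599.3·21.37 + 167.31·21.37
T ≈ 25.13 °C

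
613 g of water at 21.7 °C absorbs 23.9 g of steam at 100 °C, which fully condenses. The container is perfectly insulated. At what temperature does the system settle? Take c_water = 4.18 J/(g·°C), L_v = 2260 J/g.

Let T be the final temperature. ΣQ_i = 0:
steam→water at 100 °C releases m L_v = 23.9·2260 = 54014
  condensed water 100 °C→T: 99.9(T − 100)
  water warms: 613·4.18·(T − 21.7) = 2562.3(T − 21.7)
2662.2 T = 54014 + 9990.2 + 55603 = 119607
T ≈ 44.93 °C, under the boiling point, so the assumption holds.

T_f ≈ 44.9 °C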